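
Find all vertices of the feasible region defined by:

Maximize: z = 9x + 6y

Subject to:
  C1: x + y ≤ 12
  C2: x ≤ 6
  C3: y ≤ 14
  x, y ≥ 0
Each vertex is the intersection of two constraint boundaries that also satisfies all remaining constraints:
  x = 0 and y = 0 → (0, 0)
  x = 6 and y = 0 → (6, 0)
  x + y = 12 and x = 6 → (6, 6)
  x + y = 12 and x = 0 → (0, 12)

Vertices: (0, 0), (6, 0), (6, 6), (0, 12)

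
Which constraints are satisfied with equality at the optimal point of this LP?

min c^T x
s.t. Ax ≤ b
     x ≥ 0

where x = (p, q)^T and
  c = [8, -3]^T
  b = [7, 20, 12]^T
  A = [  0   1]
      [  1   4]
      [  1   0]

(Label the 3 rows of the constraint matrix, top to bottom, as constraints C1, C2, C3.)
Optimal: p = 0, q = 5
Slack at optimum:
  C1: slack = 2
  C2: slack = 0 (binding)
  C3: slack = 12
  p ≥ 0: p = 0 (binding)
  q ≥ 0: q = 5
Binding constraints: C2, p ≥ 0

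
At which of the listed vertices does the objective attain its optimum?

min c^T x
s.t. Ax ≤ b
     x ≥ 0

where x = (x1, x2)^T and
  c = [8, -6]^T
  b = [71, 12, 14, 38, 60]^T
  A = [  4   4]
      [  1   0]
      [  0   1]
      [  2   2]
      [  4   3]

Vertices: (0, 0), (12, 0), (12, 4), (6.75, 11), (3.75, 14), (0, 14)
Evaluating z = 8x1 - 6x2 at each vertex:
  (0, 0): z = 0
  (12, 0): z = 96
  (12, 4): z = 72
  (6.75, 11): z = -12
  (3.75, 14): z = -54
  (0, 14): z = -84

The smallest value is z = -84, attained at (0, 14).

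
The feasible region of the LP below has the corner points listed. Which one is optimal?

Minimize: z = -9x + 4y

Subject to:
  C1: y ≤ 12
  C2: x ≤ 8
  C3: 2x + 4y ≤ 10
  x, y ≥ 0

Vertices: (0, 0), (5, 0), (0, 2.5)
(5, 0) with z = -45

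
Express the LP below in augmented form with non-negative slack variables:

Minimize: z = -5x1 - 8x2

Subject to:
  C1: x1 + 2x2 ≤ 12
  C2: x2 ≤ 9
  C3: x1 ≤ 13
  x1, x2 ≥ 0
min z = -5x1 - 8x2

s.t.
  x1 + 2x2 + s1 = 12
  x2 + s2 = 9
  x1 + s3 = 13
  x1, x2, s1, s2, s3 ≥ 0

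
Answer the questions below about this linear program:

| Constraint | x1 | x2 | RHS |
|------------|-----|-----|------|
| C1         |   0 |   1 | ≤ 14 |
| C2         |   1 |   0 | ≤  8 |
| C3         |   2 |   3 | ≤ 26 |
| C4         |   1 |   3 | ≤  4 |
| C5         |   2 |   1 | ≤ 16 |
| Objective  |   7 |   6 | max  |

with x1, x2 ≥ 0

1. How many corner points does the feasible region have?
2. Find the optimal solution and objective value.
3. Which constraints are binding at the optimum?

1. 3
2. x1 = 4, x2 = 0, z = 28
3. C4, x2 ≥ 0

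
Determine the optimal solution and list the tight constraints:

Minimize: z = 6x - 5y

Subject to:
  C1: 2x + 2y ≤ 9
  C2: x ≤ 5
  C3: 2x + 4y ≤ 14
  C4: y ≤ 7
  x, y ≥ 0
Optimal: x = 0, y = 3.5
Binding: C3, x ≥ 0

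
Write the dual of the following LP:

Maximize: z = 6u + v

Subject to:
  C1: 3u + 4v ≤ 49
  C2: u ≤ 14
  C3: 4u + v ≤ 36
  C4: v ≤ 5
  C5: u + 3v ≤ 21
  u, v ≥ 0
Minimize: z = 49y1 + 14y2 + 36y3 + 5y4 + 21y5

Subject to:
  C1: -3y1 - y2 - 4y3 - y5 ≤ -6
  C2: -4y1 - y3 - y4 - 3y5 ≤ -1
  y1, y2, y3, y4, y5 ≥ 0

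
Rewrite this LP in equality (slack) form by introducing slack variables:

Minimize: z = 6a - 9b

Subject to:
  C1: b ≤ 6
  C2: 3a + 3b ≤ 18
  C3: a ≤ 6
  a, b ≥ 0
min z = 6a - 9b

s.t.
  b + s1 = 6
  3a + 3b + s2 = 18
  a + s3 = 6
  a, b, s1, s2, s3 ≥ 0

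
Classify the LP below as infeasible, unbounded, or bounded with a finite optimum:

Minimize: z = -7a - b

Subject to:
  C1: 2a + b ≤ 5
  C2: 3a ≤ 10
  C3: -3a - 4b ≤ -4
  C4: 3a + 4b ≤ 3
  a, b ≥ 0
C4 requires 3a + 4b ≤ 3, while C3 (-3a - 4b ≤ -4) is equivalent to 3a + 4b ≥ 4. Together they would need 4 ≤ 3a + 4b ≤ 3, which is impossible since 4 > 3. No point satisfies all constraints.

The feasible region is empty; the LP is infeasible.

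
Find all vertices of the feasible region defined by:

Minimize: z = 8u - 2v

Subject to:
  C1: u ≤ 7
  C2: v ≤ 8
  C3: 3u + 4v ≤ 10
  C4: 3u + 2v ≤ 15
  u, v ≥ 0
Each vertex is the intersection of two constraint boundaries that also satisfies all remaining constraints:
  u = 0 and v = 0 → (0, 0)
  3u + 4v = 10 and v = 0 → (3.333, 0)
  3u + 4v = 10 and u = 0 → (0, 2.5)

Vertices: (0, 0), (3.333, 0), (0, 2.5)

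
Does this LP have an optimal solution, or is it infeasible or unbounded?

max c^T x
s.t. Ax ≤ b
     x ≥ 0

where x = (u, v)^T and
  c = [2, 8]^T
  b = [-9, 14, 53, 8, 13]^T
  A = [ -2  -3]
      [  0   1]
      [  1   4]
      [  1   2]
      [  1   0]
The point (0, 4) satisfies every constraint, so the LP is feasible; the constraints give u ≤ 13 and v ≤ 14, which with u, v ≥ 0 keep the feasible region inside a bounded box. A feasible, bounded LP attains a finite optimum at a vertex.

Feasible with finite optimum z* = 32 at (0, 4).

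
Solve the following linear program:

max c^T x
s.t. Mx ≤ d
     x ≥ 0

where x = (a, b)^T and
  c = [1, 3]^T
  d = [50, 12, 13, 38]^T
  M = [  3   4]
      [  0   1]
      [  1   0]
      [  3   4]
Each vertex is the intersection of two constraint boundaries that also satisfies all remaining constraints:
  a = 0 and b = 0 → (0, 0)
  3a + 4b = 38 and b = 0 → (12.67, 0)
  3a + 4b = 38 and a = 0 → (0, 9.5)

Evaluating z = a + 3b at each vertex:
  (0, 0): z = 0
  (12.67, 0): z = 12.67
  (0, 9.5): z = 28.5

The maximum is at (0, 9.5) with z = 28.5.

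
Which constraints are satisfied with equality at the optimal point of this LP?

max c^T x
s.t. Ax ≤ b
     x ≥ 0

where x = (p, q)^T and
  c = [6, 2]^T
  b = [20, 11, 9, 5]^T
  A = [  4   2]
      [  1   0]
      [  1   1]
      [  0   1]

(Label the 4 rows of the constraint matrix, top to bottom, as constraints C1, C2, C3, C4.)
Optimal: p = 5, q = 0
Slack at optimum:
  C1: slack = 0 (binding)
  C2: slack = 6
  C3: slack = 4
  C4: slack = 5
  p ≥ 0: p = 5
  q ≥ 0: q = 0 (binding)
Binding constraints: C1, q ≥ 0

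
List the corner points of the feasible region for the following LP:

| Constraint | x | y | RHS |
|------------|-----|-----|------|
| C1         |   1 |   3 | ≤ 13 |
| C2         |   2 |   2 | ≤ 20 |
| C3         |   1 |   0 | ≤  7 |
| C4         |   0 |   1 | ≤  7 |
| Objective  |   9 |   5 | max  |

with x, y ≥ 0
Each vertex is the intersection of two constraint boundaries that also satisfies all remaining constraints:
  x = 0 and y = 0 → (0, 0)
  x = 7 and y = 0 → (7, 0)
  x + 3y = 13 and x = 7 → (7, 2)
  x + 3y = 13 and x = 0 → (0, 4.333)

Vertices: (0, 0), (7, 0), (7, 2), (0, 4.333)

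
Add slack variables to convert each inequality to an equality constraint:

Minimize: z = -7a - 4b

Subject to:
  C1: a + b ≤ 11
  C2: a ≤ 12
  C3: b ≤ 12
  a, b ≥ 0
min z = -7a - 4b

s.t.
  a + b + s1 = 11
  a + s2 = 12
  b + s3 = 12
  a, b, s1, s2, s3 ≥ 0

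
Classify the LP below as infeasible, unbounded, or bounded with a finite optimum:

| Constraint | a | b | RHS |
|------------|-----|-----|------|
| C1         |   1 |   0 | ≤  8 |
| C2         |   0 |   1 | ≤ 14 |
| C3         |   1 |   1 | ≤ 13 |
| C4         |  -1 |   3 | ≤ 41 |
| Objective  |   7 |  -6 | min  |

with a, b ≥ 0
The point (0, 13) satisfies every constraint, so the LP is feasible; the constraints give a ≤ 8 and b ≤ 14, which with a, b ≥ 0 keep the feasible region inside a bounded box. A feasible, bounded LP attains a finite optimum at a vertex.

Feasible with finite optimum z* = -78 at (0, 13).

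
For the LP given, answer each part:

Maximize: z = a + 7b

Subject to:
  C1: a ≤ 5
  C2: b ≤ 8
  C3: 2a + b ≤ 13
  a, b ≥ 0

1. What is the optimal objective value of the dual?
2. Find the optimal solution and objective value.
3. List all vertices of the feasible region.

1. 58.5 (by strong duality, equal to the primal optimum)
2. a = 2.5, b = 8, z = 58.5
3. (0, 0), (5, 0), (5, 3), (2.5, 8), (0, 8)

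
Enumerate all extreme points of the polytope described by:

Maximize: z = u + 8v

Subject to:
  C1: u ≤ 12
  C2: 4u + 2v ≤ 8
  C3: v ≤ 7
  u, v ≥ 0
Each vertex is the intersection of two constraint boundaries that also satisfies all remaining constraints:
  u = 0 and v = 0 → (0, 0)
  4u + 2v = 8 and v = 0 → (2, 0)
  4u + 2v = 8 and u = 0 → (0, 4)

Vertices: (0, 0), (2, 0), (0, 4)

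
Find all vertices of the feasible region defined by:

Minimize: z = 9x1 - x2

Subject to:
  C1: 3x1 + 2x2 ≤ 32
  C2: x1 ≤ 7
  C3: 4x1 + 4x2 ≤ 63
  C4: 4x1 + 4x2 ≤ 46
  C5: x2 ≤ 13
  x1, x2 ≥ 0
Each vertex is the intersection of two constraint boundaries that also satisfies all remaining constraints:
  x1 = 0 and x2 = 0 → (0, 0)
  x1 = 7 and x2 = 0 → (7, 0)
  x1 = 7 and 4x1 + 4x2 = 46 → (7, 4.5)
  4x1 + 4x2 = 46 and x1 = 0 → (0, 11.5)

Vertices: (0, 0), (7, 0), (7, 4.5), (0, 11.5)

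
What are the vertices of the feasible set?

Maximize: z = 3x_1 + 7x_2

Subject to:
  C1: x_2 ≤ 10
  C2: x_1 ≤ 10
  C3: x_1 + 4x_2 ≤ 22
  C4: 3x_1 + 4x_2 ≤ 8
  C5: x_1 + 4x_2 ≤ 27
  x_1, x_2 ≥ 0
Each vertex is the intersection of two constraint boundaries that also satisfies all remaining constraints:
  x_1 = 0 and x_2 = 0 → (0, 0)
  3x_1 + 4x_2 = 8 and x_2 = 0 → (2.667, 0)
  3x_1 + 4x_2 = 8 and x_1 = 0 → (0, 2)

Vertices: (0, 0), (2.667, 0), (0, 2)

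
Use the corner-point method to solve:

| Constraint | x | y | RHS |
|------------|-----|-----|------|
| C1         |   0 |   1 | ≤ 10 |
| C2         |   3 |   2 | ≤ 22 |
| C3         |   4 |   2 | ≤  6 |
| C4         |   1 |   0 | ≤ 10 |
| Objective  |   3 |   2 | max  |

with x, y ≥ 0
x = 0, y = 3, z = 6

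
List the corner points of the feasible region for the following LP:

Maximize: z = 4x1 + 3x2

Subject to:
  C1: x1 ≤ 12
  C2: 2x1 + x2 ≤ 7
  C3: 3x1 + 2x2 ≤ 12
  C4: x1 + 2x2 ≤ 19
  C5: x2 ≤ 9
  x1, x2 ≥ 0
Each vertex is the intersection of two constraint boundaries that also satisfies all remaining constraints:
  x1 = 0 and x2 = 0 → (0, 0)
  2x1 + x2 = 7 and x2 = 0 → (3.5, 0)
  2x1 + x2 = 7 and 3x1 + 2x2 = 12 → (2, 3)
  3x1 + 2x2 = 12 and x1 = 0 → (0, 6)

Vertices: (0, 0), (3.5, 0), (2, 3), (0, 6)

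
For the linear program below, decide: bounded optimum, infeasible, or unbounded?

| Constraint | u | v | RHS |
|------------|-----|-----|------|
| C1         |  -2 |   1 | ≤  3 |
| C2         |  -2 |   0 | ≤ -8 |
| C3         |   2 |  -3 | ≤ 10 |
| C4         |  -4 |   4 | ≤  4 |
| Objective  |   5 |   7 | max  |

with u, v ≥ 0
Feasible point: (4, 0) satisfies every constraint, so the LP is feasible.
Direction d = (1, 1): for each constraint row a, a·d ≤ 0 —
  (-2)(1) + (1)(1) = -1 ≤ 0
  (-2)(1) + (0)(1) = -2 ≤ 0
  (2)(1) + (-3)(1) = -1 ≤ 0
  (-4)(1) + (4)(1) = 0 ≤ 0
and d ≥ 0, so (4, 0) + t·d stays feasible for every t ≥ 0. Along this ray z = 5u + 7v changes by 12 per unit t, so z → +∞.

Unbounded: there is a feasible ray along which z → +∞.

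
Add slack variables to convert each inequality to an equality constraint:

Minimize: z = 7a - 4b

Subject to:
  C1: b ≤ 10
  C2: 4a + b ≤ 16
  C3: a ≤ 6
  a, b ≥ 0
min z = 7a - 4b

s.t.
  b + s1 = 10
  4a + b + s2 = 16
  a + s3 = 6
  a, b, s1, s2, s3 ≥ 0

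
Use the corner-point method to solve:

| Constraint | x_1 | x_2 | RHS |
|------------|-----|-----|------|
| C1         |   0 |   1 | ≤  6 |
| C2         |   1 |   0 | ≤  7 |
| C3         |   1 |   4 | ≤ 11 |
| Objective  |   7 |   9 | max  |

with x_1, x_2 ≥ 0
Each vertex is the intersection of two constraint boundaries that also satisfies all remaining constraints:
  x_1 = 0 and x_2 = 0 → (0, 0)
  x_1 = 7 and x_2 = 0 → (7, 0)
  x_1 = 7 and x_1 + 4x_2 = 11 → (7, 1)
  x_1 + 4x_2 = 11 and x_1 = 0 → (0, 2.75)

Evaluating z = 7x_1 + 9x_2 at each vertex:
  (0, 0): z = 0
  (7, 0): z = 49
  (7, 1): z = 58
  (0, 2.75): z = 24.75

The maximum is at (7, 1) with z = 58.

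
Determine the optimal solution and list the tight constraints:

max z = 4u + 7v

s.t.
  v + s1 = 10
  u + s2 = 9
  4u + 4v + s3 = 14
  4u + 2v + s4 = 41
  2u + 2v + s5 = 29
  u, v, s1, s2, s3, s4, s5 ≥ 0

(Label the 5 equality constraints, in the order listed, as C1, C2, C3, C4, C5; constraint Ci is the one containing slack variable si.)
Optimal: u = 0, v = 3.5
Slack at optimum:
  C1: slack = 6.5
  C2: slack = 9
  C3: slack = 0 (binding)
  C4: slack = 34
  C5: slack = 22
  u ≥ 0: u = 0 (binding)
  v ≥ 0: v = 3.5
Binding constraints: C3, u ≥ 0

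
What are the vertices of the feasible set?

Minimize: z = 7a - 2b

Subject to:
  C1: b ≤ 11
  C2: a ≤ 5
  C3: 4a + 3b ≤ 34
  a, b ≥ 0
Each vertex is the intersection of two constraint boundaries that also satisfies all remaining constraints:
  a = 0 and b = 0 → (0, 0)
  a = 5 and b = 0 → (5, 0)
  a = 5 and 4a + 3b = 34 → (5, 4.667)
  b = 11 and 4a + 3b = 34 → (0.25, 11)
  b = 11 and a = 0 → (0, 11)

Vertices: (0, 0), (5, 0), (5, 4.667), (0.25, 11), (0, 11)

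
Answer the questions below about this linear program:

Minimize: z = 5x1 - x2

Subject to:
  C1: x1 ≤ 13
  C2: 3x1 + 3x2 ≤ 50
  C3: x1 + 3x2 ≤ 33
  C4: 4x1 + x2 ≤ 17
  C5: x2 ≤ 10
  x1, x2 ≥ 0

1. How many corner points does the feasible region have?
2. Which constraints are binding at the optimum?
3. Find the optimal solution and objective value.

1. 4
2. C5, x1 ≥ 0
3. x1 = 0, x2 = 10, z = -10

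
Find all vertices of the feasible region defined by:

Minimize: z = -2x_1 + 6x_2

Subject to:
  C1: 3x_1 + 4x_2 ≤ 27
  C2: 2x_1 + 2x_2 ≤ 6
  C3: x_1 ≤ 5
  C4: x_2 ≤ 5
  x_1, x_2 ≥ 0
Each vertex is the intersection of two constraint boundaries that also satisfies all remaining constraints:
  x_1 = 0 and x_2 = 0 → (0, 0)
  2x_1 + 2x_2 = 6 and x_2 = 0 → (3, 0)
  2x_1 + 2x_2 = 6 and x_1 = 0 → (0, 3)

Vertices: (0, 0), (3, 0), (0, 3)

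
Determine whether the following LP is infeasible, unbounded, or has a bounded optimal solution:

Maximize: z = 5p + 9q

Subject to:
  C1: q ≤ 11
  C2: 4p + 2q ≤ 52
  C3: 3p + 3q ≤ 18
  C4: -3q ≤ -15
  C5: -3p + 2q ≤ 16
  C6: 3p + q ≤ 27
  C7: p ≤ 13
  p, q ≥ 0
The point (0, 6) satisfies every constraint, so the LP is feasible; the constraints give p ≤ 13 and q ≤ 11, which with p, q ≥ 0 keep the feasible region inside a bounded box. A feasible, bounded LP attains a finite optimum at a vertex.

Feasible with finite optimum z* = 54 at (0, 6).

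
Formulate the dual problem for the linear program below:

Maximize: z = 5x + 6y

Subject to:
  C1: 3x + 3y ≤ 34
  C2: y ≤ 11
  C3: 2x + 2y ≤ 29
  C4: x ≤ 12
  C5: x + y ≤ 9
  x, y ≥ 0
Minimize: z = 34y1 + 11y2 + 29y3 + 12y4 + 9y5

Subject to:
  C1: -3y1 - 2y3 - y4 - y5 ≤ -5
  C2: -3y1 - y2 - 2y3 - y5 ≤ -6
  y1, y2, y3, y4, y5 ≥ 0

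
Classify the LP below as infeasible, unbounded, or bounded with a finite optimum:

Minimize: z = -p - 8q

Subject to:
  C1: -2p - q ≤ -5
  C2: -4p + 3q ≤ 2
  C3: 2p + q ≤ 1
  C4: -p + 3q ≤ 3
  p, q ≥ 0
C3 requires 2p + q ≤ 1, while C1 (-2p - q ≤ -5) is equivalent to 2p + q ≥ 5. Together they would need 5 ≤ 2p + q ≤ 1, which is impossible since 5 > 1. No point satisfies all constraints.

Infeasible — the constraint set is empty.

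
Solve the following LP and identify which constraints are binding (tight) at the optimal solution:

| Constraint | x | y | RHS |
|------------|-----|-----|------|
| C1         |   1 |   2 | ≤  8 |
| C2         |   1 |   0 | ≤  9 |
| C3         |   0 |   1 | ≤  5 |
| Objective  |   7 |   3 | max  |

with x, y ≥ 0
Optimal: x = 8, y = 0
Binding: C1, y ≥ 0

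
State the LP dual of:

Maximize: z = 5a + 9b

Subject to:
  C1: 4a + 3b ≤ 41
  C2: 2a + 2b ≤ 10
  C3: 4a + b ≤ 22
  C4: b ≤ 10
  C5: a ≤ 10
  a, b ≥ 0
Minimize: z = 41y1 + 10y2 + 22y3 + 10y4 + 10y5

Subject to:
  C1: -4y1 - 2y2 - 4y3 - y5 ≤ -5
  C2: -3y1 - 2y2 - y3 - y4 ≤ -9
  y1, y2, y3, y4, y5 ≥ 0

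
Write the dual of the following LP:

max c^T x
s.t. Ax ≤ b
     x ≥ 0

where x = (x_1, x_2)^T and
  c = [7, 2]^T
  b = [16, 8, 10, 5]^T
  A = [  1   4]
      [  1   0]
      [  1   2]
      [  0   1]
Minimize: z = 16y1 + 8y2 + 10y3 + 5y4

Subject to:
  C1: -y1 - y2 - y3 ≤ -7
  C2: -4y1 - 2y3 - y4 ≤ -2
  y1, y2, y3, y4 ≥ 0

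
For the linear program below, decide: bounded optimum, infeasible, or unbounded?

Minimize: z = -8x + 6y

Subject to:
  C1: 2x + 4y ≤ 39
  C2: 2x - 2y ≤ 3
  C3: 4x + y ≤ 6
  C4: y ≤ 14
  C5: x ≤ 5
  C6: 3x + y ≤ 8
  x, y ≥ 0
The point (1.5, 0) satisfies every constraint, so the LP is feasible; the constraints give x ≤ 5 and y ≤ 14, which with x, y ≥ 0 keep the feasible region inside a bounded box. A feasible, bounded LP attains a finite optimum at a vertex.

Bounded optimum: z* = -12 at (1.5, 0).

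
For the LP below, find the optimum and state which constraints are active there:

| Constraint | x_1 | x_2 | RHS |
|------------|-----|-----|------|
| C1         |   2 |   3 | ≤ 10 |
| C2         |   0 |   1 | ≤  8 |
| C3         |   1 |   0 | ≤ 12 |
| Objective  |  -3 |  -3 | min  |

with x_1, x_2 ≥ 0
Optimal: x_1 = 5, x_2 = 0
Slack at optimum:
  C1: slack = 0 (binding)
  C2: slack = 8
  C3: slack = 7
  x_1 ≥ 0: x_1 = 5
  x_2 ≥ 0: x_2 = 0 (binding)
Binding constraints: C1, x_2 ≥ 0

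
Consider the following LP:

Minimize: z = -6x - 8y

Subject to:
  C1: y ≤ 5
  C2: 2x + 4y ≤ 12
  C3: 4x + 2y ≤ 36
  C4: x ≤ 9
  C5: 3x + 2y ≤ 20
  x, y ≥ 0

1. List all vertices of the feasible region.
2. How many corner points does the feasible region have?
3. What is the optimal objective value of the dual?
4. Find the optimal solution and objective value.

1. (0, 0), (6, 0), (0, 3)
2. 3
3. -36 (by strong duality, equal to the primal optimum)
4. x = 6, y = 0, z = -36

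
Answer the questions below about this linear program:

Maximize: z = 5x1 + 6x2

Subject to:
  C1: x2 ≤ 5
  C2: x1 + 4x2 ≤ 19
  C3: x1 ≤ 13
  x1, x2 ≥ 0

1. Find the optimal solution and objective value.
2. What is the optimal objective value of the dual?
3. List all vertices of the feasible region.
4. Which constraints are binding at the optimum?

1. x1 = 13, x2 = 1.5, z = 74
2. 74 (by strong duality, equal to the primal optimum)
3. (0, 0), (13, 0), (13, 1.5), (0, 4.75)
4. C2, C3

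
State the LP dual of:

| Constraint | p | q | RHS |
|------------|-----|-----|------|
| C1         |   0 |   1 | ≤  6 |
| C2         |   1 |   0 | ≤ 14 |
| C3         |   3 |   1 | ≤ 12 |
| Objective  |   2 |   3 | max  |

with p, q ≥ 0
Minimize: z = 6y1 + 14y2 + 12y3

Subject to:
  C1: -y2 - 3y3 ≤ -2
  C2: -y1 - y3 ≤ -3
  y1, y2, y3 ≥ 0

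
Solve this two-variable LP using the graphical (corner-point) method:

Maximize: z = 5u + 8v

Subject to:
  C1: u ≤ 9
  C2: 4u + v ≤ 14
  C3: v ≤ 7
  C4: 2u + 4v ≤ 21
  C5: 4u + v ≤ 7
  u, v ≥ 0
u = 0.5, v = 5, z = 42.5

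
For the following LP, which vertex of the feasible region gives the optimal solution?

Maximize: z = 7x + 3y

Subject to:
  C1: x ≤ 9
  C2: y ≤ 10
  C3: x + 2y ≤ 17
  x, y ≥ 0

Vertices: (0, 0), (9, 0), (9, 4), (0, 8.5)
Evaluating z = 7x + 3y at each vertex:
  (0, 0): z = 0
  (9, 0): z = 63
  (9, 4): z = 75
  (0, 8.5): z = 25.5

The largest value is z = 75, attained at (9, 4).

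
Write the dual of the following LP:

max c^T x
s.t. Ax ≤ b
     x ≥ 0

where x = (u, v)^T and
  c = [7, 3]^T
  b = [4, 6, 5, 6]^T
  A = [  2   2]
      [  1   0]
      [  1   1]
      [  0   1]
Minimize: z = 4y1 + 6y2 + 5y3 + 6y4

Subject to:
  C1: -2y1 - y2 - y3 ≤ -7
  C2: -2y1 - y3 - y4 ≤ -3
  y1, y2, y3, y4 ≥ 0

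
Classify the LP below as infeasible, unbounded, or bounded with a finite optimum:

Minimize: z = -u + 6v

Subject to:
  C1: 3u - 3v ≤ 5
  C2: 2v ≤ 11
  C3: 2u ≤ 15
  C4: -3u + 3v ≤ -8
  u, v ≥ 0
C1 requires 3u - 3v ≤ 5, while C4 (-3u + 3v ≤ -8) is equivalent to 3u - 3v ≥ 8. Together they would need 8 ≤ 3u - 3v ≤ 5, which is impossible since 8 > 5. No point satisfies all constraints.

Infeasible — the constraint set is empty.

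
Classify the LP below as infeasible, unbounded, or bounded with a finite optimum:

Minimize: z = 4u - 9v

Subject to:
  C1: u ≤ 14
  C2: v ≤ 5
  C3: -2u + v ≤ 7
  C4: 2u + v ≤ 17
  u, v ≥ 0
The point (0, 5) satisfies every constraint, so the LP is feasible; the constraints give u ≤ 14 and v ≤ 5, which with u, v ≥ 0 keep the feasible region inside a bounded box. A feasible, bounded LP attains a finite optimum at a vertex.

Evaluating z = 4u - 9v at each vertex:
  (0, 0): z = 0
  (8.5, 0): z = 34
  (6, 5): z = -21
  (0, 5): z = -45

The LP has an optimal solution: (0, 5) with z = -45.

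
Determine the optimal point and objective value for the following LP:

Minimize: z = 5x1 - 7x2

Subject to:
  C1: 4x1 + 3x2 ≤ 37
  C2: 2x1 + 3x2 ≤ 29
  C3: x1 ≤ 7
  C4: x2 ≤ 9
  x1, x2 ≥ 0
Each vertex is the intersection of two constraint boundaries that also satisfies all remaining constraints:
  x1 = 0 and x2 = 0 → (0, 0)
  x1 = 7 and x2 = 0 → (7, 0)
  4x1 + 3x2 = 37 and x1 = 7 → (7, 3)
  4x1 + 3x2 = 37 and 2x1 + 3x2 = 29 → (4, 7)
  2x1 + 3x2 = 29 and x2 = 9 → (1, 9)
  x2 = 9 and x1 = 0 → (0, 9)

Evaluating z = 5x1 - 7x2 at each vertex:
  (0, 0): z = 0
  (7, 0): z = 35
  (7, 3): z = 14
  (4, 7): z = -29
  (1, 9): z = -58
  (0, 9): z = -63

The minimum is at (0, 9) with z = -63.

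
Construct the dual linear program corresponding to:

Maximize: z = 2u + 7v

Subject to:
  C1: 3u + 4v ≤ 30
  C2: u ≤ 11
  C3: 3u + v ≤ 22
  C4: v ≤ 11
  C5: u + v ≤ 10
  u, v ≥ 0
Minimize: z = 30y1 + 11y2 + 22y3 + 11y4 + 10y5

Subject to:
  C1: -3y1 - y2 - 3y3 - y5 ≤ -2
  C2: -4y1 - y3 - y4 - y5 ≤ -7
  y1, y2, y3, y4, y5 ≥ 0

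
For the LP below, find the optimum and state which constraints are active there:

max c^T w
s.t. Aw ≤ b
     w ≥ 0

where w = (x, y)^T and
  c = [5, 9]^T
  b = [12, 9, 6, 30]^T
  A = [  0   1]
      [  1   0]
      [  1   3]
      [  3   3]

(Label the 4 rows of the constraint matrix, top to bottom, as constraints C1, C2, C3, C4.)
Optimal: x = 6, y = 0
Binding: C3, y ≥ 0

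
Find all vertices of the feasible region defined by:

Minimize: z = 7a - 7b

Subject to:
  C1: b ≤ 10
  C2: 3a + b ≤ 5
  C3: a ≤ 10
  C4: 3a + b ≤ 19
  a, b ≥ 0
Each vertex is the intersection of two constraint boundaries that also satisfies all remaining constraints:
  a = 0 and b = 0 → (0, 0)
  3a + b = 5 and b = 0 → (1.667, 0)
  3a + b = 5 and a = 0 → (0, 5)

Vertices: (0, 0), (1.667, 0), (0, 5)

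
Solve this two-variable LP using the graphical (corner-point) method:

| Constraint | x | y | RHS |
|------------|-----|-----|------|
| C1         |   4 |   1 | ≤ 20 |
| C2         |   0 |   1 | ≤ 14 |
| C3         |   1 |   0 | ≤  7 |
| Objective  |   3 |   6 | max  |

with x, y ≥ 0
Each vertex is the intersection of two constraint boundaries that also satisfies all remaining constraints:
  x = 0 and y = 0 → (0, 0)
  4x + y = 20 and y = 0 → (5, 0)
  4x + y = 20 and y = 14 → (1.5, 14)
  y = 14 and x = 0 → (0, 14)

Evaluating z = 3x + 6y at each vertex:
  (0, 0): z = 0
  (5, 0): z = 15
  (1.5, 14): z = 88.5
  (0, 14): z = 84

The maximum is at (1.5, 14) with z = 88.5.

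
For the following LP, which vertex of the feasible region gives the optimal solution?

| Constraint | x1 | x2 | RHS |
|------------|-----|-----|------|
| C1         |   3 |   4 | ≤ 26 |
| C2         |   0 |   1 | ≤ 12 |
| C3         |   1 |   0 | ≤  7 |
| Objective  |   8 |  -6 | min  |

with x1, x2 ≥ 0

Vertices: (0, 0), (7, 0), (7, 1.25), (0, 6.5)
Evaluating z = 8x1 - 6x2 at each vertex:
  (0, 0): z = 0
  (7, 0): z = 56
  (7, 1.25): z = 48.5
  (0, 6.5): z = -39

The smallest value is z = -39, attained at (0, 6.5).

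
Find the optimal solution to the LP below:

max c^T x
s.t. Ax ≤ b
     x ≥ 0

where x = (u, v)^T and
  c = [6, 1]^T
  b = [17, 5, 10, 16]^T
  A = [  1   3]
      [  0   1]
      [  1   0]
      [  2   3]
Each vertex is the intersection of two constraint boundaries that also satisfies all remaining constraints:
  u = 0 and v = 0 → (0, 0)
  2u + 3v = 16 and v = 0 → (8, 0)
  v = 5 and 2u + 3v = 16 → (0.5, 5)
  v = 5 and u = 0 → (0, 5)

Evaluating z = 6u + v at each vertex:
  (0, 0): z = 0
  (8, 0): z = 48
  (0.5, 5): z = 8
  (0, 5): z = 5

The maximum is at (8, 0) with z = 48.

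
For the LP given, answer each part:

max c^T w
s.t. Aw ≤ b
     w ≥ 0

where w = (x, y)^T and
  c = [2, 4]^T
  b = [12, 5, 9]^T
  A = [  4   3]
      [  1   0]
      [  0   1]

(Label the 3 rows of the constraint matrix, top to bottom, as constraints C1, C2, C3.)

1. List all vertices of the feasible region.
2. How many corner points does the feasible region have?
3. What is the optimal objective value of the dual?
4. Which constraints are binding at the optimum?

1. (0, 0), (3, 0), (0, 4)
2. 3
3. 16 (by strong duality, equal to the primal optimum)
4. C1, x ≥ 0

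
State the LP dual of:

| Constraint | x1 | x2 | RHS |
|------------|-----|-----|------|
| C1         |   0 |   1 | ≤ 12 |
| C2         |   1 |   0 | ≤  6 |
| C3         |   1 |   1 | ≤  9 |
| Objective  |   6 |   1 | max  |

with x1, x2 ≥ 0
Minimize: z = 12y1 + 6y2 + 9y3

Subject to:
  C1: -y2 - y3 ≤ -6
  C2: -y1 - y3 ≤ -1
  y1, y2, y3 ≥ 0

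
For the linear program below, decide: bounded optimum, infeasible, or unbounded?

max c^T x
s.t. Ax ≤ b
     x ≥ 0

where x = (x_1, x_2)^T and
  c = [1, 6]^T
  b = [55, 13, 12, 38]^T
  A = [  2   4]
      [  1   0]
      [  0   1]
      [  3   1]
The point (3.5, 12) satisfies every constraint, so the LP is feasible; the constraints give x_1 ≤ 13 and x_2 ≤ 12, which with x_1, x_2 ≥ 0 keep the feasible region inside a bounded box. A feasible, bounded LP attains a finite optimum at a vertex.

Evaluating z = x_1 + 6x_2 at each vertex:
  (0, 0): z = 0
  (12.67, 0): z = 12.67
  (9.7, 8.9): z = 63.1
  (3.5, 12): z = 75.5
  (0, 12): z = 72

The LP has an optimal solution: (3.5, 12) with z = 75.5.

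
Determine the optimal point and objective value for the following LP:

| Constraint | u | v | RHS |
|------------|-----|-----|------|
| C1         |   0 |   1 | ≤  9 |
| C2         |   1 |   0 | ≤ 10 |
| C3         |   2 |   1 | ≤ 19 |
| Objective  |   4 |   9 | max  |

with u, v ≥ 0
Each vertex is the intersection of two constraint boundaries that also satisfies all remaining constraints:
  u = 0 and v = 0 → (0, 0)
  2u + v = 19 and v = 0 → (9.5, 0)
  v = 9 and 2u + v = 19 → (5, 9)
  v = 9 and u = 0 → (0, 9)

Evaluating z = 4u + 9v at each vertex:
  (0, 0): z = 0
  (9.5, 0): z = 38
  (5, 9): z = 101
  (0, 9): z = 81

The maximum is at (5, 9) with z = 101.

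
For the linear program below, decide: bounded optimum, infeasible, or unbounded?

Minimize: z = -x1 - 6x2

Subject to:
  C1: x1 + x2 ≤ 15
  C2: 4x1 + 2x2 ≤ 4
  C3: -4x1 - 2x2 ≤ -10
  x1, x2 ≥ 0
C2 requires 4x1 + 2x2 ≤ 4, while C3 (-4x1 - 2x2 ≤ -10) is equivalent to 4x1 + 2x2 ≥ 10. Together they would need 10 ≤ 4x1 + 2x2 ≤ 4, which is impossible since 10 > 4. No point satisfies all constraints.

Infeasible: no point satisfies all constraints simultaneously.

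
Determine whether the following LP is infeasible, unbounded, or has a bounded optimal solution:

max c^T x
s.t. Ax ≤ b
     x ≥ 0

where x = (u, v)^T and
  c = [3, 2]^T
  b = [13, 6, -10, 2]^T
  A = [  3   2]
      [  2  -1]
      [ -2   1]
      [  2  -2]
One constraint requires 2u - v ≤ 6, while the constraint -2u + v ≤ -10 is equivalent to 2u - v ≥ 10. Together they would need 10 ≤ 2u - v ≤ 6, which is impossible since 10 > 6. No point satisfies all constraints.

The feasible region is empty; the LP is infeasible.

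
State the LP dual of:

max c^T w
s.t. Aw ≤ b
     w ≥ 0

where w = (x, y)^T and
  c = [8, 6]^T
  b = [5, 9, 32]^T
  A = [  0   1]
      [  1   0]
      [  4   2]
Minimize: z = 5y1 + 9y2 + 32y3

Subject to:
  C1: -y2 - 4y3 ≤ -8
  C2: -y1 - 2y3 ≤ -6
  y1, y2, y3 ≥ 0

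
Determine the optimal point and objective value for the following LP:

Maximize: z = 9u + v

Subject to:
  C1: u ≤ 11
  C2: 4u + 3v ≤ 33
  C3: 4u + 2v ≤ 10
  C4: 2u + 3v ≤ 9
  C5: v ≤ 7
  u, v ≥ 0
u = 2.5, v = 0, z = 22.5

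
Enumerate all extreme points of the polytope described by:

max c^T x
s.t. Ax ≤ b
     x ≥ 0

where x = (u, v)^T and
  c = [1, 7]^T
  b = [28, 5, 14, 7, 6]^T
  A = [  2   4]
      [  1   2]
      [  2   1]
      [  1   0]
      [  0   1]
Each vertex is the intersection of two constraint boundaries that also satisfies all remaining constraints:
  u = 0 and v = 0 → (0, 0)
  u + 2v = 5 and v = 0 → (5, 0)
  u + 2v = 5 and u = 0 → (0, 2.5)

Vertices: (0, 0), (5, 0), (0, 2.5)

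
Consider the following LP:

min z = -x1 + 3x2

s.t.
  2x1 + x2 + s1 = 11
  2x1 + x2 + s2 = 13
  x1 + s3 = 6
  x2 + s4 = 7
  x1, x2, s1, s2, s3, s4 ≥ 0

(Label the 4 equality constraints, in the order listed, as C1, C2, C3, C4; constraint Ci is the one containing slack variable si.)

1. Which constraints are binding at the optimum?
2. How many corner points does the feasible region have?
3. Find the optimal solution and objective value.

1. C1, x2 ≥ 0
2. 4
3. x1 = 5.5, x2 = 0, z = -5.5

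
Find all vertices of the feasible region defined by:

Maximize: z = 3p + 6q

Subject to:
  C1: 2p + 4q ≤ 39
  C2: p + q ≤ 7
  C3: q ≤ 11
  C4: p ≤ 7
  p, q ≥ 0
Each vertex is the intersection of two constraint boundaries that also satisfies all remaining constraints:
  p = 0 and q = 0 → (0, 0)
  p + q = 7 and p = 7 → (7, 0)
  p + q = 7 and p = 0 → (0, 7)

Vertices: (0, 0), (7, 0), (0, 7)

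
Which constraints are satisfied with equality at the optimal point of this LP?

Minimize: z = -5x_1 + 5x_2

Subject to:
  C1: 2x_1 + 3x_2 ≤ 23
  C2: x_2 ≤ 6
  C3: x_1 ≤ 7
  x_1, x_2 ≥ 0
Optimal: x_1 = 7, x_2 = 0
Slack at optimum:
  C1: slack = 9
  C2: slack = 6
  C3: slack = 0 (binding)
  x_1 ≥ 0: x_1 = 7
  x_2 ≥ 0: x_2 = 0 (binding)
Binding constraints: C3, x_2 ≥ 0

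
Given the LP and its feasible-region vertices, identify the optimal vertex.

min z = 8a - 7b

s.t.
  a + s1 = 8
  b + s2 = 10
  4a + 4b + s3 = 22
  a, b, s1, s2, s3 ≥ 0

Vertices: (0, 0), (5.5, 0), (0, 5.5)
Evaluating z = 8a - 7b at each vertex:
  (0, 0): z = 0
  (5.5, 0): z = 44
  (0, 5.5): z = -38.5

The smallest value is z = -38.5, attained at (0, 5.5).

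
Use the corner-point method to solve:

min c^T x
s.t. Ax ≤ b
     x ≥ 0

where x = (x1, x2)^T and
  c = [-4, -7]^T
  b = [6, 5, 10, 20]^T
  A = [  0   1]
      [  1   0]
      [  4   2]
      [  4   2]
Each vertex is the intersection of two constraint boundaries that also satisfies all remaining constraints:
  x1 = 0 and x2 = 0 → (0, 0)
  4x1 + 2x2 = 10 and x2 = 0 → (2.5, 0)
  4x1 + 2x2 = 10 and x1 = 0 → (0, 5)

Evaluating z = -4x1 - 7x2 at each vertex:
  (0, 0): z = 0
  (2.5, 0): z = -10
  (0, 5): z = -35

The minimum is at (0, 5) with z = -35.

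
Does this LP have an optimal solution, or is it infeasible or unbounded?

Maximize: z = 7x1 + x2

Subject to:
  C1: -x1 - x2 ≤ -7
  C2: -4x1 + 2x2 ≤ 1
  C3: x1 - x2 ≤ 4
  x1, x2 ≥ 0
Feasible point: (3, 4) satisfies every constraint, so the LP is feasible.
Direction d = (1, 1): for each constraint row a, a·d ≤ 0 —
  (-1)(1) + (-1)(1) = -2 ≤ 0
  (-4)(1) + (2)(1) = -2 ≤ 0
  (1)(1) + (-1)(1) = 0 ≤ 0
and d ≥ 0, so (3, 4) + t·d stays feasible for every t ≥ 0. Along this ray z = 7x1 + x2 changes by 8 per unit t, so z → +∞.

The LP is unbounded; z can be made arbitrarily large.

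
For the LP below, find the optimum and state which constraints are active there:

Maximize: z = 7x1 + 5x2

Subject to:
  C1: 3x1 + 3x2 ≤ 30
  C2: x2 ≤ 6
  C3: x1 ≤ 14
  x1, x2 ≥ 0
Optimal: x1 = 10, x2 = 0
Binding: C1, x2 ≥ 0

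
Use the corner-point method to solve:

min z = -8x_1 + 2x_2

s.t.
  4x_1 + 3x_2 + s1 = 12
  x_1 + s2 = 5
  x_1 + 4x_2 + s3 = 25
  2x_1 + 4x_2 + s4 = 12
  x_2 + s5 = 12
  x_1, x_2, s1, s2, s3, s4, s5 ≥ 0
x_1 = 3, x_2 = 0, z = -24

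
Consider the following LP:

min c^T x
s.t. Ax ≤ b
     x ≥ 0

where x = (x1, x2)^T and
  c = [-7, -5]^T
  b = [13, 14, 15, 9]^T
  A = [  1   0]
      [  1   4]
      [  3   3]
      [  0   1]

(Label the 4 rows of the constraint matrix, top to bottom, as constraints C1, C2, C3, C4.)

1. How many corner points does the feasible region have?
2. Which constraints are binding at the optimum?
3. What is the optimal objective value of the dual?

1. 4
2. C3, x2 ≥ 0
3. -35 (by strong duality, equal to the primal optimum)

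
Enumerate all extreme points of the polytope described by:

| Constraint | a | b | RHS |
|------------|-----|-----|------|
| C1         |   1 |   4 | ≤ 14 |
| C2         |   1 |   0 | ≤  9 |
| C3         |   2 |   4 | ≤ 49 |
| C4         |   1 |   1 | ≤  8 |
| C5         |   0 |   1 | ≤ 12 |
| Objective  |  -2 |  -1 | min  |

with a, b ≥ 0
Each vertex is the intersection of two constraint boundaries that also satisfies all remaining constraints:
  a = 0 and b = 0 → (0, 0)
  a + b = 8 and b = 0 → (8, 0)
  a + 4b = 14 and a + b = 8 → (6, 2)
  a + 4b = 14 and a = 0 → (0, 3.5)

Vertices: (0, 0), (8, 0), (6, 2), (0, 3.5)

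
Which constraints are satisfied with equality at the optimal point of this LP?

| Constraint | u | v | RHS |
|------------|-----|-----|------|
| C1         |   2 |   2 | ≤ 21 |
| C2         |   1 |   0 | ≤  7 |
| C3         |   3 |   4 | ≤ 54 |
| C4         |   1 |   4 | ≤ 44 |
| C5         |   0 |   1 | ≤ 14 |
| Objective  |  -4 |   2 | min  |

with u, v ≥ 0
Optimal: u = 7, v = 0
Slack at optimum:
  C1: slack = 7
  C2: slack = 0 (binding)
  C3: slack = 33
  C4: slack = 37
  C5: slack = 14
  u ≥ 0: u = 7
  v ≥ 0: v = 0 (binding)
Binding constraints: C2, v ≥ 0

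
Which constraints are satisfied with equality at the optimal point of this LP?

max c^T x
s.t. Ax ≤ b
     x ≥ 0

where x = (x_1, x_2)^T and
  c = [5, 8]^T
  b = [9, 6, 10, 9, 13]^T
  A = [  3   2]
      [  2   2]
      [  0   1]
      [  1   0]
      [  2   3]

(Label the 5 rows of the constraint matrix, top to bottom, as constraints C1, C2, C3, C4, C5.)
Optimal: x_1 = 0, x_2 = 3
Slack at optimum:
  C1: slack = 3
  C2: slack = 0 (binding)
  C3: slack = 7
  C4: slack = 9
  C5: slack = 4
  x_1 ≥ 0: x_1 = 0 (binding)
  x_2 ≥ 0: x_2 = 3
Binding constraints: C2, x_1 ≥ 0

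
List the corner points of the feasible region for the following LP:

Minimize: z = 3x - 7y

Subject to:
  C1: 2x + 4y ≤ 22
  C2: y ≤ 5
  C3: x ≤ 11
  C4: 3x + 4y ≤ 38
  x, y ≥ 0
Each vertex is the intersection of two constraint boundaries that also satisfies all remaining constraints:
  x = 0 and y = 0 → (0, 0)
  2x + 4y = 22 and x = 11 → (11, 0)
  2x + 4y = 22 and y = 5 → (1, 5)
  y = 5 and x = 0 → (0, 5)

Vertices: (0, 0), (11, 0), (1, 5), (0, 5)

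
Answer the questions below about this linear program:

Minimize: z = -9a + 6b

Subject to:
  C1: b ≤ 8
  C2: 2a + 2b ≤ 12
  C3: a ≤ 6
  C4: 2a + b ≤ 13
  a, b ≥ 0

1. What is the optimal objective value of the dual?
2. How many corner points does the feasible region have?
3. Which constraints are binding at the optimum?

1. -54 (by strong duality, equal to the primal optimum)
2. 3
3. C2, C3, b ≥ 0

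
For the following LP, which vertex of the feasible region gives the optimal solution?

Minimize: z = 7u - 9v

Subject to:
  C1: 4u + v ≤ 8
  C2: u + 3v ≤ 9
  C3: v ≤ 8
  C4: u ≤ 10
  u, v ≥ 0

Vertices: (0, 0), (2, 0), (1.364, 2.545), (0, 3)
Evaluating z = 7u - 9v at each vertex:
  (0, 0): z = 0
  (2, 0): z = 14
  (1.364, 2.545): z = -13.36
  (0, 3): z = -27

The smallest value is z = -27, attained at (0, 3).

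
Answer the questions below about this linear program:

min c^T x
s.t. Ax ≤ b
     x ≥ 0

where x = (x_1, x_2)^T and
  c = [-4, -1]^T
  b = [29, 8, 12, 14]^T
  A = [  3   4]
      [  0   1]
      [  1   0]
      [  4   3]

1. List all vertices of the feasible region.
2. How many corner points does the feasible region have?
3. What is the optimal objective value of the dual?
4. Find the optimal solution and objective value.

1. (0, 0), (3.5, 0), (0, 4.667)
2. 3
3. -14 (by strong duality, equal to the primal optimum)
4. x_1 = 3.5, x_2 = 0, z = -14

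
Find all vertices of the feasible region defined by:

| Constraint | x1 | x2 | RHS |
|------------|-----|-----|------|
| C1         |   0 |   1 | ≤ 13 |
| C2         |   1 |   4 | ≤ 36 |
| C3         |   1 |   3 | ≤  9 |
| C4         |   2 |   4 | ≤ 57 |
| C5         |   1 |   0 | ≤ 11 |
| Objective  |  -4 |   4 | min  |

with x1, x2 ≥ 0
Each vertex is the intersection of two constraint boundaries that also satisfies all remaining constraints:
  x1 = 0 and x2 = 0 → (0, 0)
  x1 + 3x2 = 9 and x2 = 0 → (9, 0)
  x1 + 3x2 = 9 and x1 = 0 → (0, 3)

Vertices: (0, 0), (9, 0), (0, 3)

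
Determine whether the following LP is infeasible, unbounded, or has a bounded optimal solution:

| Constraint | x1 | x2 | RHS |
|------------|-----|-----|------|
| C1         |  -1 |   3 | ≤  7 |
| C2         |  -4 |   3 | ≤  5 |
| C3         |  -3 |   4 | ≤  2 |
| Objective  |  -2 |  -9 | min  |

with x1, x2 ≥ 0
Feasible point: (0, 0) satisfies every constraint, so the LP is feasible.
Direction d = (1, 0): for each constraint row a, a·d ≤ 0 —
  (-1)(1) + (3)(0) = -1 ≤ 0
  (-4)(1) + (3)(0) = -4 ≤ 0
  (-3)(1) + (4)(0) = -3 ≤ 0
and d ≥ 0, so (0, 0) + t·d stays feasible for every t ≥ 0. Along this ray z = -2x1 - 9x2 changes by -2 per unit t, so z → −∞.

Unbounded: there is a feasible ray along which z → −∞.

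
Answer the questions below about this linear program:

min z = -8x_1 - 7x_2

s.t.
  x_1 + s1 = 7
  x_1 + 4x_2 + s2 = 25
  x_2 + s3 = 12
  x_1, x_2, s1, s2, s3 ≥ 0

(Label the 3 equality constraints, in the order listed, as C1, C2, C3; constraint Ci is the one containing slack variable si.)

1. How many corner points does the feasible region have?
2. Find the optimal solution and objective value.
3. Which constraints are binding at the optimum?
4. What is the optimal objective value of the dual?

1. 4
2. x_1 = 7, x_2 = 4.5, z = -87.5
3. C1, C2
4. -87.5 (by strong duality, equal to the primal optimum)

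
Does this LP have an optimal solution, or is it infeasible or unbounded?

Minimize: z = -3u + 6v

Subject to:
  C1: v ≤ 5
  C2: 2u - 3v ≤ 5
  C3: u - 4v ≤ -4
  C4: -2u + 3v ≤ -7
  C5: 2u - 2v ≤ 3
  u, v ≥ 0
C2 requires 2u - 3v ≤ 5, while C4 (-2u + 3v ≤ -7) is equivalent to 2u - 3v ≥ 7. Together they would need 7 ≤ 2u - 3v ≤ 5, which is impossible since 7 > 5. No point satisfies all constraints.

Infeasible — the constraint set is empty.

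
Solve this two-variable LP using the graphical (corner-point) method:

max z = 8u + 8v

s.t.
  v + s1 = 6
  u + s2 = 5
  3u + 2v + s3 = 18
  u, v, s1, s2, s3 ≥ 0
Each vertex is the intersection of two constraint boundaries that also satisfies all remaining constraints:
  u = 0 and v = 0 → (0, 0)
  u = 5 and v = 0 → (5, 0)
  u = 5 and 3u + 2v = 18 → (5, 1.5)
  v = 6 and 3u + 2v = 18 → (2, 6)
  v = 6 and u = 0 → (0, 6)

Evaluating z = 8u + 8v at each vertex:
  (0, 0): z = 0
  (5, 0): z = 40
  (5, 1.5): z = 52
  (2, 6): z = 64
  (0, 6): z = 48

The maximum is at (2, 6) with z = 64.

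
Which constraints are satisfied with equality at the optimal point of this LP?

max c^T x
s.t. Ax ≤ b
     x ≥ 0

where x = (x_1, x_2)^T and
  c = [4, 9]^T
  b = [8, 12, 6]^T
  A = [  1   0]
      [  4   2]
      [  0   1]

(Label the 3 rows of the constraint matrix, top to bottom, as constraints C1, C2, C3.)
Optimal: x_1 = 0, x_2 = 6
Slack at optimum:
  C1: slack = 8
  C2: slack = 0 (binding)
  C3: slack = 0 (binding)
  x_1 ≥ 0: x_1 = 0 (binding)
  x_2 ≥ 0: x_2 = 6
Binding constraints: C2, C3, x_1 ≥ 0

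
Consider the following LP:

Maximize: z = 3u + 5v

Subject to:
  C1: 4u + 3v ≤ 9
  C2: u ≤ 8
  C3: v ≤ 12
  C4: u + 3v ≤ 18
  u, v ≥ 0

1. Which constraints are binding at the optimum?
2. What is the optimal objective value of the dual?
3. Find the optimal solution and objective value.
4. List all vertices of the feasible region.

1. C1, u ≥ 0
2. 15 (by strong duality, equal to the primal optimum)
3. u = 0, v = 3, z = 15
4. (0, 0), (2.25, 0), (0, 3)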